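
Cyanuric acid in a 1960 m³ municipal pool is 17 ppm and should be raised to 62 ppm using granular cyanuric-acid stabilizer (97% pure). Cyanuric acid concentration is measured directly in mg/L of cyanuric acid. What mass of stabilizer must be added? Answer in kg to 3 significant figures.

90.9 kg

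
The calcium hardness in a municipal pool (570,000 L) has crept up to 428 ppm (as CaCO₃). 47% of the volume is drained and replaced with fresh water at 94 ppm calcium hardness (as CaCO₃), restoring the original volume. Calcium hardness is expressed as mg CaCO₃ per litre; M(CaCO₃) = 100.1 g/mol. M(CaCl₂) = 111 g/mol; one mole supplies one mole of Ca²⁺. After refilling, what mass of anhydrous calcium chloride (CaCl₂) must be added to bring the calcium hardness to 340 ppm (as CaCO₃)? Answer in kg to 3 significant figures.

After draining 47% and refilling: 428 × 0.53 + 94 × 0.47 = 271.02 ppm.
Deficit to target: 340 − 271.02 = 68.98 mg/L.
As CaCO₃: 68.98 mg/L × 570,000 L = 39,320 g; ÷ 100.1 = 392.8 mol Ca²⁺.
Mass: 392.8 × 111 = 43,600 g.

43.6 kg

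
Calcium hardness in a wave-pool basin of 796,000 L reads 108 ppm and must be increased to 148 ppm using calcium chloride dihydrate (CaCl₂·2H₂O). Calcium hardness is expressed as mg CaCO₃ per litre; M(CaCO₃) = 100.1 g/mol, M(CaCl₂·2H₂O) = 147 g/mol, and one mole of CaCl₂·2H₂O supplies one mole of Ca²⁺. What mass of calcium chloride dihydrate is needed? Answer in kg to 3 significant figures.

46.8 kg

Hardness to add: (148 − 108) = 40 mg/L as CaCO₃ × 796,000 L = 31,840 g as CaCO₃.
Moles of Ca²⁺ (1 mol Ca²⁺ ≡ 1 mol CaCO₃): 31,840 / 100.1 g/mol = 318.1 mol.
Mass of CaCl₂·2H₂O: 318.1 × 147 = 46,760 g.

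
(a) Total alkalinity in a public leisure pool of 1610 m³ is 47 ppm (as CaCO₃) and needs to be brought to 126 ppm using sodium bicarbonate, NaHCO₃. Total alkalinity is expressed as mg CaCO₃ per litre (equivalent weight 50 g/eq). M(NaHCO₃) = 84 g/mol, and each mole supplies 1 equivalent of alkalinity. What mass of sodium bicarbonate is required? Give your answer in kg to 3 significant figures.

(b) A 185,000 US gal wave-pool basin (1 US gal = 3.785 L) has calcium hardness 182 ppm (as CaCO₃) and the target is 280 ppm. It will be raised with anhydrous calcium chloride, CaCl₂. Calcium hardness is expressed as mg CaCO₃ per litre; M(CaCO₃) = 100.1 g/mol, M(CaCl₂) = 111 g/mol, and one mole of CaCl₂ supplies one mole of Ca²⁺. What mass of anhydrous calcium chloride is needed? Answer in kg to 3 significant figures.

(a) Volume: 1610 m³ = 1,610,000 L.
(a) Alkalinity to add: (126 − 47) = 79 mg/L as CaCO₃ × 1,610,000 L = 127,200 g as CaCO₃.
(a) Equivalents: 127,200 g ÷ 50 g/eq = 2544 eq.
(a) NaHCO₃ supplies 1 eq per mole → 2544 mol.
(a) Mass: 2544 mol × 84 g/mol = 213,700 g.

(b) Volume: 185,000 US gal × 3.785 L/gal = 700,225 L.
(b) Hardness to add: (280 − 182) = 98 mg/L as CaCO₃ × 700,225 L = 68,620 g as CaCO₃.
(b) Moles of Ca²⁺ (1 mol Ca²⁺ ≡ 1 mol CaCO₃): 68,620 / 100.1 g/mol = 685.5 mol.
(b) Mass of CaCl₂: 685.5 × 111 = 76,090 g.

(a) 214 kg; (b) 76.1 kg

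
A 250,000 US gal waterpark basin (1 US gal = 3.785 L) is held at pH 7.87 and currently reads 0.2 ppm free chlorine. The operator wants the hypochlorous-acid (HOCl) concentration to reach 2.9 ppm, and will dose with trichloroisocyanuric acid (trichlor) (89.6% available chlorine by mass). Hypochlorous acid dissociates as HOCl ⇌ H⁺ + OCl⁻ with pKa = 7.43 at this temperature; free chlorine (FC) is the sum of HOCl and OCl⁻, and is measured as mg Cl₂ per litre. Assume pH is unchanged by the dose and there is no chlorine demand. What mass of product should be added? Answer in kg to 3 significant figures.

Volume: 250,000 US gal × 3.785 L/gal = 946,250 L.
[OCl⁻]/[HOCl] = 10^(pH − pKa) = 10^(7.87 − 7.43) = 2.754; fraction as HOCl = 1/(1 + 2.754) = 0.2664.
Free chlorine required for 2.9 ppm HOCl: 2.9 / 0.2664 = 10.89 ppm.
FC to add: 10.89 − 0.2 = 10.69 mg/L as Cl₂.
Cl₂ equivalent: 10.69 mg/L × 946,250 L = 10,110 g.
Product at 89.6% available Cl: 10,110 / 0.896 = 11,290 g.

11.3 kg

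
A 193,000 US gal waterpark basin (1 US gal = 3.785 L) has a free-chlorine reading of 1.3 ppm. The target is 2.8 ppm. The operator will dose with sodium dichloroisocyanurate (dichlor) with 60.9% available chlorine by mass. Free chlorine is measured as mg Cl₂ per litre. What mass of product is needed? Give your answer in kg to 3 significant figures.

1.80 kg

Volume: 193,000 US gal × 3.785 L/gal = 730,505 L.
Chlorine deficit: 2.8 − 1.3 = 1.5 ppm = 1.5 mg/L as Cl₂.
Cl₂ equivalent needed: 1.5 mg/L × 730,505 L = 1,096,000 mg = 1096 g.
Product at 60.9% available chlorine: 1096 / 0.609 = 1799 g.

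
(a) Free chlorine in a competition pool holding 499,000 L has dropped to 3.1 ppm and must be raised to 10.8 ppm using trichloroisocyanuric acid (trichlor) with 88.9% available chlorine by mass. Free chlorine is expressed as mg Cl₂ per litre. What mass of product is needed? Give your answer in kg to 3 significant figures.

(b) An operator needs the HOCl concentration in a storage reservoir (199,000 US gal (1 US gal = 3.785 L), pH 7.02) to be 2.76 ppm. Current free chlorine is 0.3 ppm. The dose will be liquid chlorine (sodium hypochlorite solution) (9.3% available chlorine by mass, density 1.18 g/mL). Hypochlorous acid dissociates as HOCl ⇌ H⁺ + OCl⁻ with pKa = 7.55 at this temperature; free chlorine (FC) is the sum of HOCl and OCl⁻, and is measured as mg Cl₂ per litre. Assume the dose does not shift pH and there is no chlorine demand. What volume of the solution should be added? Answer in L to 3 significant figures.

(a) 4.32 kg; (b) 22.5 L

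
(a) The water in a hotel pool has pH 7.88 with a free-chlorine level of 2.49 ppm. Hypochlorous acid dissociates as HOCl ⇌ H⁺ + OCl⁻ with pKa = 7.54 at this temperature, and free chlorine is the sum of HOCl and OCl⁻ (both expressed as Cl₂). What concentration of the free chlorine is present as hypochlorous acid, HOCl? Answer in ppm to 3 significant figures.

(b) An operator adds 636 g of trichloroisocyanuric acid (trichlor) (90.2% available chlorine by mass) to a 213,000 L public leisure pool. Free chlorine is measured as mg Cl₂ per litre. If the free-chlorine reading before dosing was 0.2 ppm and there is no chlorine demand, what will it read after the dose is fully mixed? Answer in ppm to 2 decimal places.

(a) 0.781 ppm; (b) 2.89 ppm

(a) [OCl⁻]/[HOCl] = 10^(pH − pKa) = 10^(7.88 − 7.54) = 10^0.34 = 2.188.
(a) Fraction as HOCl = 1 / (1 + 2.188) = 0.3137.
(a) HOCl = 0.3137 × 2.49 ppm = 0.7811 ppm.

(b) Available chlorine delivered: 636 g × 0.902 = 573.7 g as Cl₂.
(b) Concentration rise: 573.7 g / 213,000 L = 2.693 mg/L = 2.69 ppm.
(b) Final FC: 0.2 + 2.69 = 2.89 ppm.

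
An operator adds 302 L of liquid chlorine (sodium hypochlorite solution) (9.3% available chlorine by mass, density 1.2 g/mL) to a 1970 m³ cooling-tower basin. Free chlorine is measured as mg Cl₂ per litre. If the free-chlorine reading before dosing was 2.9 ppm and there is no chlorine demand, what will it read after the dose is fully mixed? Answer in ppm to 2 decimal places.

Volume: 1970 m³ = 1,970,000 L.
Mass of solution: 302 L × 1000 mL/L × 1.2 g/mL = 362,400 g.
Available chlorine delivered: 362,400 g × 0.093 = 33,700 g as Cl₂.
Concentration rise: 33,700 g / 1,970,000 L = 17.11 mg/L = 17.11 ppm.
Final FC: 2.9 + 17.11 = 20.01 ppm.

20.01 ppm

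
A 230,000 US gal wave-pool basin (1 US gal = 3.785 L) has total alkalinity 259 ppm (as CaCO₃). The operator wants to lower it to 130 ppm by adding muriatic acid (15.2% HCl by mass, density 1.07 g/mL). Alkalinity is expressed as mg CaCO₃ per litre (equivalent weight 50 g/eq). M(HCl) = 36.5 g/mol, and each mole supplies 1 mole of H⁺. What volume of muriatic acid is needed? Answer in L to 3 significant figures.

Volume: 230,000 US gal × 3.785 L/gal = 870,550 L.
Alkalinity to neutralize: (259 − 130) = 129 mg/L as CaCO₃ × 870,550 L = 112,300 g as CaCO₃.
Equivalents of H⁺ required: 112,300 ÷ 50 g/eq = 2246 eq = 2246 mol HCl.
Mass of HCl: 2246 × 36.5 = 81,980 g.
Mass of 15.2% solution: 81,980 / 0.152 = 539,300 g.
Volume: 539,300 g ÷ 1.07 g/mL = 504,100 mL.

504 L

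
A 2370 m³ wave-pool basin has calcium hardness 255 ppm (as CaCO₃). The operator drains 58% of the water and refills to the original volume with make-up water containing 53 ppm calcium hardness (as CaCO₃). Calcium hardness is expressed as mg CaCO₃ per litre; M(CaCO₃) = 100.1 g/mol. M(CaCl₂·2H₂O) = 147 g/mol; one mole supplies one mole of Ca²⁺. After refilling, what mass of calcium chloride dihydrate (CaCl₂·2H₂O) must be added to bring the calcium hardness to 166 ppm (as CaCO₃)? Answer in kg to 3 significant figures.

98.0 kg

Volume: 2370 m³ = 2,370,000 L.
After draining 58% and refilling: 255 × 0.42 + 53 × 0.58 = 137.84 ppm.
Deficit to target: 166 − 137.84 = 28.16 mg/L.
As CaCO₃: 28.16 mg/L × 2,370,000 L = 66,740 g; ÷ 100.1 = 666.7 mol Ca²⁺.
Mass: 666.7 × 147 = 98,010 g.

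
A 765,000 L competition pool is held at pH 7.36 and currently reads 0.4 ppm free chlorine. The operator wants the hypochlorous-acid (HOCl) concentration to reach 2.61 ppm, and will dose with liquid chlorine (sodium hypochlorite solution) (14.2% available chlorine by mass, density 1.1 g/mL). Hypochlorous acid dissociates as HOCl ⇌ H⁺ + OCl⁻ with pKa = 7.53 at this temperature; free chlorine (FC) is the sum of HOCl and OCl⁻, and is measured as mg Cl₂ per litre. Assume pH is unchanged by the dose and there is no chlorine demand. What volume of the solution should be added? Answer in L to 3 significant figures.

19.5 L

[OCl⁻]/[HOCl] = 10^(pH − pKa) = 10^(7.36 − 7.53) = 0.6761; fraction as HOCl = 1/(1 + 0.6761) = 0.5966.
Free chlorine required for 2.61 ppm HOCl: 2.61 / 0.5966 = 4.375 ppm.
FC to add: 4.375 − 0.4 = 3.975 mg/L as Cl₂.
Cl₂ equivalent: 3.975 mg/L × 765,000 L = 3041 g.
Product at 14.2% available Cl: 3041 / 0.142 = 21,410 g.
Volume: 21,410 g ÷ 1.1 g/mL = 19,470 mL.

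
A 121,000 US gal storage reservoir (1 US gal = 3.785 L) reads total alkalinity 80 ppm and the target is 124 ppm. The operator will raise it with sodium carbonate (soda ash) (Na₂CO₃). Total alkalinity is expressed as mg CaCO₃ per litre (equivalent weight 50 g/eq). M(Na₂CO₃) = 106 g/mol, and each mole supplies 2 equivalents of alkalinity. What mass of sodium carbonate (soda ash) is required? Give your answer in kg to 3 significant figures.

21.4 kg

Volume: 121,000 US gal × 3.785 L/gal = 457,985 L.
Alkalinity to add: (124 − 80) = 44 mg/L as CaCO₃ × 457,985 L = 20,150 g as CaCO₃.
Equivalents: 20,150 g ÷ 50 g/eq = 403 eq.
Each mole of Na₂CO₃ supplies 2 eq, so 403 / 2 = 201.5 mol.
Mass: 201.5 mol × 106 g/mol = 21,360 g.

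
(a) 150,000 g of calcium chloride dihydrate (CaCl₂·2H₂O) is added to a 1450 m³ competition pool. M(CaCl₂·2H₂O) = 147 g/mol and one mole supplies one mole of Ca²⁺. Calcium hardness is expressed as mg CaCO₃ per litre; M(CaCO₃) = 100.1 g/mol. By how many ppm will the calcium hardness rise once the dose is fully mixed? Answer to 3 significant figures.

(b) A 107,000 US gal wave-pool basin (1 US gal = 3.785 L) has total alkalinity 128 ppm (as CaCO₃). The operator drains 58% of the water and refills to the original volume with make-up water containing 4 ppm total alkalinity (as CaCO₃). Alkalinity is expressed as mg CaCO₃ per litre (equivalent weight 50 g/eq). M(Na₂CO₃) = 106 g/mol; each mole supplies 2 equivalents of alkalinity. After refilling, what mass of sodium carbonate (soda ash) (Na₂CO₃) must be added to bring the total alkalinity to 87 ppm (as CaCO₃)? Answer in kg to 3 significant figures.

(a) 70.4 ppm; (b) 13.3 kg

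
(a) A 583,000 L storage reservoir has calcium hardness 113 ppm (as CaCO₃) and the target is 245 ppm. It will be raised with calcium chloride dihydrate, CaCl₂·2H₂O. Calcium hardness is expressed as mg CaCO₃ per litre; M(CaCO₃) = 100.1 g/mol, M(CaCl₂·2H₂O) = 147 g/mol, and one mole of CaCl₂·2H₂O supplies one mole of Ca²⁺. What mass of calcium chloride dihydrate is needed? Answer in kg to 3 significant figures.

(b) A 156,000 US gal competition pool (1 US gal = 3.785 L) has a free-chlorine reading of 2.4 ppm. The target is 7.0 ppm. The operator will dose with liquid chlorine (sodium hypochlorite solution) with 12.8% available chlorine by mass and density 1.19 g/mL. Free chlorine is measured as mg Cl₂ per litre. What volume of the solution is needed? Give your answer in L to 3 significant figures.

(a) Hardness to add: (245 − 113) = 132 mg/L as CaCO₃ × 583,000 L = 76,960 g as CaCO₃.
(a) Moles of Ca²⁺ (1 mol Ca²⁺ ≡ 1 mol CaCO₃): 76,960 / 100.1 g/mol = 768.8 mol.
(a) Mass of CaCl₂·2H₂O: 768.8 × 147 = 113,000 g.

(b) Volume: 156,000 US gal × 3.785 L/gal = 590,460 L.
(b) Chlorine deficit: 7.0 − 2.4 = 4.6 ppm = 4.6 mg/L as Cl₂.
(b) Cl₂ equivalent needed: 4.6 mg/L × 590,460 L = 2,716,000 mg = 2716 g.
(b) Product at 12.8% available chlorine: 2716 / 0.128 = 21,220 g.
(b) Volume at density 1.19 g/mL: 21,220 g ÷ 1.19 g/mL = 17,830 mL.

(a) 113 kg; (b) 17.8 L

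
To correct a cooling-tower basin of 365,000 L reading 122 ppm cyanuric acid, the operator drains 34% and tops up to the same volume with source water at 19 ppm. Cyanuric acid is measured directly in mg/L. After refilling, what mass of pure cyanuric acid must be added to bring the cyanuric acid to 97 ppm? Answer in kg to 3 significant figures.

After draining 34% and refilling: 122 × 0.66 + 19 × 0.34 = 86.98 ppm.
Deficit to target: 97 − 86.98 = 10.02 mg/L.
Mass: 10.02 mg/L × 365,000 L = 3657 g cyanuric acid.

3.66 kg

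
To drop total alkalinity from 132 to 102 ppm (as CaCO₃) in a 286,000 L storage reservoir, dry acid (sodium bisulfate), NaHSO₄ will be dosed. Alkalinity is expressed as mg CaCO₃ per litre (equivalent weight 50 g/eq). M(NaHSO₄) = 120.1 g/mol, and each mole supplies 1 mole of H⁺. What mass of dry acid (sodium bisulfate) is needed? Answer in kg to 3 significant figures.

Alkalinity to neutralize: (132 − 102) = 30 mg/L as CaCO₃ × 286,000 L = 8580 g as CaCO₃.
Equivalents of H⁺ required: 8580 ÷ 50 g/eq = 171.6 eq = 171.6 mol NaHSO₄.
Mass of NaHSO₄: 171.6 × 120.1 = 20,610 g.

20.6 kg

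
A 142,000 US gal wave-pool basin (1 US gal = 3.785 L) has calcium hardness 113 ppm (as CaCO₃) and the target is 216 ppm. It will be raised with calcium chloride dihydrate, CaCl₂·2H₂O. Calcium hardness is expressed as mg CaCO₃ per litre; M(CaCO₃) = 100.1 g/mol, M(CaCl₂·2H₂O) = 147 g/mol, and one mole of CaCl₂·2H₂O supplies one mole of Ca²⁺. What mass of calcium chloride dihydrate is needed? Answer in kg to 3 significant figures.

81.3 kg

Volume: 142,000 US gal × 3.785 L/gal = 537,470 L.
Hardness to add: (216 − 113) = 103 mg/L as CaCO₃ × 537,470 L = 55,360 g as CaCO₃.
Moles of Ca²⁺ (1 mol Ca²⁺ ≡ 1 mol CaCO₃): 55,360 / 100.1 g/mol = 553 mol.
Mass of CaCl₂·2H₂O: 553 × 147 = 81,300 g.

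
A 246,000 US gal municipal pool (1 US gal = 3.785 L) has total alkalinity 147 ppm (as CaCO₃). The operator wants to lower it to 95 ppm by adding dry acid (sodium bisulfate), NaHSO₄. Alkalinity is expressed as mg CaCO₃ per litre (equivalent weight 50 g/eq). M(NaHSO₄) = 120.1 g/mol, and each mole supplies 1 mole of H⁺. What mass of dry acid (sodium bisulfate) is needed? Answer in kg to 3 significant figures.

116 kg

Volume: 246,000 US gal × 3.785 L/gal = 931,110 L.
Alkalinity to neutralize: (147 − 95) = 52 mg/L as CaCO₃ × 931,110 L = 48,420 g as CaCO₃.
Equivalents of H⁺ required: 48,420 ÷ 50 g/eq = 968.4 eq = 968.4 mol NaHSO₄.
Mass of NaHSO₄: 968.4 × 120.1 = 116,300 g.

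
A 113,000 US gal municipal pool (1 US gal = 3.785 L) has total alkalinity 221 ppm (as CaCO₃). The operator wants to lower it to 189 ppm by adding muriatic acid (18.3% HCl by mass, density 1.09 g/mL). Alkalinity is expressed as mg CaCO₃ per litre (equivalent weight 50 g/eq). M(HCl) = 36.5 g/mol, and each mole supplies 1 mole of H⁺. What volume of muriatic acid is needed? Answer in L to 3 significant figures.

50.1 L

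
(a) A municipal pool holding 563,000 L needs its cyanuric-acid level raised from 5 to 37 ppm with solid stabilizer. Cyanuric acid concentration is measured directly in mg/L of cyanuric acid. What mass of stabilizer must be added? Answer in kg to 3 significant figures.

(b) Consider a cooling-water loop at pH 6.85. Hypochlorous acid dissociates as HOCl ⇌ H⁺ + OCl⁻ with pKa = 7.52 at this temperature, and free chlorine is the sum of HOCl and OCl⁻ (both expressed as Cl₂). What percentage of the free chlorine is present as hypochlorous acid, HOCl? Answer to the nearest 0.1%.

(a) 18.0 kg; (b) 82.4%

(a) CYA to add: (37 − 5) = 32 mg/L × 563,000 L = 18,020 g cyanuric acid.

(b) [OCl⁻]/[HOCl] = 10^(pH − pKa) = 10^(6.85 − 7.52) = 10^-0.67 = 0.2138.
(b) Fraction as HOCl = 1 / (1 + 0.2138) = 0.8239.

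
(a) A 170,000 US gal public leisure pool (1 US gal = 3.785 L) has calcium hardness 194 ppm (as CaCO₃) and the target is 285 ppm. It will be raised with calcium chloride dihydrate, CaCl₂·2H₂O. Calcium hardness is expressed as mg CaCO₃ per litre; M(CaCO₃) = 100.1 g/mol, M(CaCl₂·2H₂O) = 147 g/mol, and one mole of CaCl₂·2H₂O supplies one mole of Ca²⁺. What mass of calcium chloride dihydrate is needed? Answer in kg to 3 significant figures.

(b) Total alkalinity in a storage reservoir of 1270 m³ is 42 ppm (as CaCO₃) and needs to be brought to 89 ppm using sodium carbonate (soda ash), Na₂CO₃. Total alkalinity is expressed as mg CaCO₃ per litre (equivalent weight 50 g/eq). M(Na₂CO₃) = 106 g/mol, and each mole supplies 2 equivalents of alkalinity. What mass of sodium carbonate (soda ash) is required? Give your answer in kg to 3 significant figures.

(a) Volume: 170,000 US gal × 3.785 L/gal = 643,450 L.
(a) Hardness to add: (285 − 194) = 91 mg/L as CaCO₃ × 643,450 L = 58,550 g as CaCO₃.
(a) Moles of Ca²⁺ (1 mol Ca²⁺ ≡ 1 mol CaCO₃): 58,550 / 100.1 g/mol = 585 mol.
(a) Mass of CaCl₂·2H₂O: 585 × 147 = 85,990 g.

(b) Volume: 1270 m³ = 1,270,000 L.
(b) Alkalinity to add: (89 − 42) = 47 mg/L as CaCO₃ × 1,270,000 L = 59,690 g as CaCO₃.
(b) Equivalents: 59,690 g ÷ 50 g/eq = 1194 eq.
(b) Each mole of Na₂CO₃ supplies 2 eq, so 1194 / 2 = 596.9 mol.
(b) Mass: 596.9 mol × 106 g/mol = 63,270 g.

(a) 86.0 kg; (b) 63.3 kg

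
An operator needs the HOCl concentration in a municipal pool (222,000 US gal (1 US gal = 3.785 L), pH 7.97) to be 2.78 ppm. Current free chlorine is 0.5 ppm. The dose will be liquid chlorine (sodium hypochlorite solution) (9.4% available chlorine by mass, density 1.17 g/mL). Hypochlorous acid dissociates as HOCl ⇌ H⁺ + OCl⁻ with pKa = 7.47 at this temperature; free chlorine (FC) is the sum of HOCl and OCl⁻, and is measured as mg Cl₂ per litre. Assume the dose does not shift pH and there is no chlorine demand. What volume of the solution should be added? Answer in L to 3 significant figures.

84.6 L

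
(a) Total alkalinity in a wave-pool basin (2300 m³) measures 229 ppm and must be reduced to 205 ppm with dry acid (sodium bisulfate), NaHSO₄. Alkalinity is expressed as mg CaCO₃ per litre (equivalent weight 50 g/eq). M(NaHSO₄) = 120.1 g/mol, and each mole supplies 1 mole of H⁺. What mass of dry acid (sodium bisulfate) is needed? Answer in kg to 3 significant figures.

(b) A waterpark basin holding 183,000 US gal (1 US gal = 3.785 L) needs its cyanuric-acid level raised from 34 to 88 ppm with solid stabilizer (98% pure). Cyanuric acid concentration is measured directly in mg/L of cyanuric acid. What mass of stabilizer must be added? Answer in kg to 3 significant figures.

(a) Volume: 2300 m³ = 2,300,000 L.
(a) Alkalinity to neutralize: (229 − 205) = 24 mg/L as CaCO₃ × 2,300,000 L = 55,200 g as CaCO₃.
(a) Equivalents of H⁺ required: 55,200 ÷ 50 g/eq = 1104 eq = 1104 mol NaHSO₄.
(a) Mass of NaHSO₄: 1104 × 120.1 = 132,600 g.

(b) Volume: 183,000 US gal × 3.785 L/gal = 692,655 L.
(b) CYA to add: (88 − 34) = 54 mg/L × 692,655 L = 37,400 g cyanuric acid.
(b) At 98% purity: 37,400 / 0.98 = 38,170 g product.

(a) 133 kg; (b) 38.2 kg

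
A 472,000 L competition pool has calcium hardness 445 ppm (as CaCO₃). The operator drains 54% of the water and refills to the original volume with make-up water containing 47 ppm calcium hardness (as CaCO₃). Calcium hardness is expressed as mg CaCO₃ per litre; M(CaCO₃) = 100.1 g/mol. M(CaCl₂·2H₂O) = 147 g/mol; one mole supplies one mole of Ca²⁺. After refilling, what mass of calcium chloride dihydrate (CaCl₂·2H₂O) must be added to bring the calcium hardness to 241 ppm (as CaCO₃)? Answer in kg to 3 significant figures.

7.57 kg

After draining 54% and refilling: 445 × 0.46 + 47 × 0.54 = 230.08 ppm.
Deficit to target: 241 − 230.08 = 10.92 mg/L.
As CaCO₃: 10.92 mg/L × 472,000 L = 5154 g; ÷ 100.1 = 51.49 mol Ca²⁺.
Mass: 51.49 × 147 = 7569 g.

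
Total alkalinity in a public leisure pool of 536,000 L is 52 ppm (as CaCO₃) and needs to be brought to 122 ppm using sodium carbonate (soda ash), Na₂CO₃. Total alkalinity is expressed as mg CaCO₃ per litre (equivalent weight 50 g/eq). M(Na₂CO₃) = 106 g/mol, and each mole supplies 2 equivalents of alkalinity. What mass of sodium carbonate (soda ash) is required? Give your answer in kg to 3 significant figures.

39.8 kg

Alkalinity to add: (122 − 52) = 70 mg/L as CaCO₃ × 536,000 L = 37,520 g as CaCO₃.
Equivalents: 37,520 g ÷ 50 g/eq = 750.4 eq.
Each mole of Na₂CO₃ supplies 2 eq, so 750.4 / 2 = 375.2 mol.
Mass: 375.2 mol × 106 g/mol = 39,770 g.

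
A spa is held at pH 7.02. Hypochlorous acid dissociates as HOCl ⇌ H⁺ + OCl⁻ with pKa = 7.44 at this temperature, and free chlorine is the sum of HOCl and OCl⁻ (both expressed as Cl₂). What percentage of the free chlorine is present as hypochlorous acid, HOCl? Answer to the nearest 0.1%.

[OCl⁻]/[HOCl] = 10^(pH − pKa) = 10^(7.02 − 7.44) = 10^-0.42 = 0.3802.
Fraction as HOCl = 1 / (1 + 0.3802) = 0.7245.

72.5%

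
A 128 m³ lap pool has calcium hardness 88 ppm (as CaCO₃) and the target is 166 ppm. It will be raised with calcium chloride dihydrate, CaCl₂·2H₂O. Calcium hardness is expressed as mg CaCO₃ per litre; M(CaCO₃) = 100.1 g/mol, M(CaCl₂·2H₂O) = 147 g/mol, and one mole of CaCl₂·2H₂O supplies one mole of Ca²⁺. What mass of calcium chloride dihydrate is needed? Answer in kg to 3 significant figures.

14.7 kg

Volume: 128 m³ = 128,000 L.
Hardness to add: (166 − 88) = 78 mg/L as CaCO₃ × 128,000 L = 9984 g as CaCO₃.
Moles of Ca²⁺ (1 mol Ca²⁺ ≡ 1 mol CaCO₃): 9984 / 100.1 g/mol = 99.74 mol.
Mass of CaCl₂·2H₂O: 99.74 × 147 = 14,660 g.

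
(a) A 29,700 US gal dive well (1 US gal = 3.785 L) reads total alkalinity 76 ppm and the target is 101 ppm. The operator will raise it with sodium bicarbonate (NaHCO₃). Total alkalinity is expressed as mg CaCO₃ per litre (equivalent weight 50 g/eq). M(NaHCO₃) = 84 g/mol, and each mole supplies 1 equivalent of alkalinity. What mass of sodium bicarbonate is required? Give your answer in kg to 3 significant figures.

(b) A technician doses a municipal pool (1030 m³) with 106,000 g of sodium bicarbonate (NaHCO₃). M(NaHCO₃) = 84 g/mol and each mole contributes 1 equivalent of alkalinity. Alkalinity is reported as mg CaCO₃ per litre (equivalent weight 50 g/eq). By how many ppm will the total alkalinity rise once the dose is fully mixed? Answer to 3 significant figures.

(a) Volume: 29,700 US gal × 3.785 L/gal = 112,414 L.
(a) Alkalinity to add: (101 − 76) = 25 mg/L as CaCO₃ × 112,414 L = 2810 g as CaCO₃.
(a) Equivalents: 2810 g ÷ 50 g/eq = 56.21 eq.
(a) NaHCO₃ supplies 1 eq per mole → 56.21 mol.
(a) Mass: 56.21 mol × 84 g/mol = 4721 g.

(b) Volume: 1030 m³ = 1,030,000 L.
(b) Moles of NaHCO₃: 106,000 g ÷ 84 g/mol = 1262 mol → 1262 eq of alkalinity.
(b) As CaCO₃: 1262 eq × 50 g/eq = 63,100 g.
(b) Rise: 63,100 g / 1,030,000 L × 1000 = 61.26 mg/L.

(a) 4.72 kg; (b) 61.3 ppm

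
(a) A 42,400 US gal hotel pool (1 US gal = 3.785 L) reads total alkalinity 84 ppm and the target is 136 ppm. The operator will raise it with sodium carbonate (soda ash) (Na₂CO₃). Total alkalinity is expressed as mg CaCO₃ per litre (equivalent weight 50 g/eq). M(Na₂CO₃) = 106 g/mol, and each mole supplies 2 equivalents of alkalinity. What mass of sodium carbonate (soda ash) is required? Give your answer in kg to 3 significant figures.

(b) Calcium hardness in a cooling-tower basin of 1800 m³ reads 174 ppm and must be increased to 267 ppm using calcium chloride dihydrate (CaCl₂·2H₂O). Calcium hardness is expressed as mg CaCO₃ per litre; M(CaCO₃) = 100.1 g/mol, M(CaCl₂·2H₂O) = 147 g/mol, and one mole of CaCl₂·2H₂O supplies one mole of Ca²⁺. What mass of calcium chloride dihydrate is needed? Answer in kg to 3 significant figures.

(a) 8.85 kg; (b) 246 kg

(a) Volume: 42,400 US gal × 3.785 L/gal = 160,484 L.
(a) Alkalinity to add: (136 − 84) = 52 mg/L as CaCO₃ × 160,484 L = 8345 g as CaCO₃.
(a) Equivalents: 8345 g ÷ 50 g/eq = 166.9 eq.
(a) Each mole of Na₂CO₃ supplies 2 eq, so 166.9 / 2 = 83.45 mol.
(a) Mass: 83.45 mol × 106 g/mol = 8846 g.

(b) Volume: 1800 m³ = 1,800,000 L.
(b) Hardness to add: (267 − 174) = 93 mg/L as CaCO₃ × 1,800,000 L = 167,400 g as CaCO₃.
(b) Moles of Ca²⁺ (1 mol Ca²⁺ ≡ 1 mol CaCO₃): 167,400 / 100.1 g/mol = 1672 mol.
(b) Mass of CaCl₂·2H₂O: 1672 × 147 = 245,800 g.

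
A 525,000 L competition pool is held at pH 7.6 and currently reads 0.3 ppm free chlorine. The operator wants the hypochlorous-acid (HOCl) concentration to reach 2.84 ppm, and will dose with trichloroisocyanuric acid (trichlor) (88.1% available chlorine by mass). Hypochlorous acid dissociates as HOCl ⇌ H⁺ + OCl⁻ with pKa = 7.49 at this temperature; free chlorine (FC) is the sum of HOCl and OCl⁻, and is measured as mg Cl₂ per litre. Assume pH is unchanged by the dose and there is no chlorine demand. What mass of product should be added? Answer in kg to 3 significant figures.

3.69 kg

[OCl⁻]/[HOCl] = 10^(pH − pKa) = 10^(7.6 − 7.49) = 1.288; fraction as HOCl = 1/(1 + 1.288) = 0.437.
Free chlorine required for 2.84 ppm HOCl: 2.84 / 0.437 = 6.499 ppm.
FC to add: 6.499 − 0.3 = 6.199 mg/L as Cl₂.
Cl₂ equivalent: 6.199 mg/L × 525,000 L = 3254 g.
Product at 88.1% available Cl: 3254 / 0.881 = 3694 g.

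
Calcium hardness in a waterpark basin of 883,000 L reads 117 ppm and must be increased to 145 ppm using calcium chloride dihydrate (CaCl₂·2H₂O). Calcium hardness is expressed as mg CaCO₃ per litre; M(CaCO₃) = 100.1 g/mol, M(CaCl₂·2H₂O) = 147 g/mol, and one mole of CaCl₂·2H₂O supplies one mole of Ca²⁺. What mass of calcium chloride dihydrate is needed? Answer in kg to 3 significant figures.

Hardness to add: (145 − 117) = 28 mg/L as CaCO₃ × 883,000 L = 24,720 g as CaCO₃.
Moles of Ca²⁺ (1 mol Ca²⁺ ≡ 1 mol CaCO₃): 24,720 / 100.1 g/mol = 247 mol.
Mass of CaCl₂·2H₂O: 247 × 147 = 36,310 g.

36.3 kg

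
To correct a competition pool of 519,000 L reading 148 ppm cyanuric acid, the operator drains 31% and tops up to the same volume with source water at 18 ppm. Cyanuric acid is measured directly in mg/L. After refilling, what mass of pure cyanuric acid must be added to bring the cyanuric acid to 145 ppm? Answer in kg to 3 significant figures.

After draining 31% and refilling: 148 × 0.69 + 18 × 0.31 = 107.7 ppm.
Deficit to target: 145 − 107.7 = 37.3 mg/L.
Mass: 37.3 mg/L × 519,000 L = 19,360 g cyanuric acid.

19.4 kg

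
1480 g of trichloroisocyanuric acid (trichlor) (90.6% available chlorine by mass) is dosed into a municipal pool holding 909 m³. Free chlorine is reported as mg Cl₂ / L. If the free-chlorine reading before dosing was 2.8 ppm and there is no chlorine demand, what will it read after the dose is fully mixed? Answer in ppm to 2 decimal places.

4.28 ppm

Volume: 909 m³ = 909,000 L.
Available chlorine delivered: 1480 g × 0.906 = 1341 g as Cl₂.
Concentration rise: 1341 g / 909,000 L = 1.475 mg/L = 1.48 ppm.
Final FC: 2.8 + 1.48 = 4.28 ppm.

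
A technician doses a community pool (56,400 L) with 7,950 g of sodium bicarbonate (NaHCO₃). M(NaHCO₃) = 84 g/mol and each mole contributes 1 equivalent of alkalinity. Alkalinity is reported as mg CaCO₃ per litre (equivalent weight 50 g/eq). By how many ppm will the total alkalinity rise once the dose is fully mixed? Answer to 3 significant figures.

83.9 ppm

Moles of NaHCO₃: 7,950 g ÷ 84 g/mol = 94.64 mol → 94.64 eq of alkalinity.
As CaCO₃: 94.64 eq × 50 g/eq = 4732 g.
Rise: 4732 g / 56,400 L × 1000 = 83.9 mg/L.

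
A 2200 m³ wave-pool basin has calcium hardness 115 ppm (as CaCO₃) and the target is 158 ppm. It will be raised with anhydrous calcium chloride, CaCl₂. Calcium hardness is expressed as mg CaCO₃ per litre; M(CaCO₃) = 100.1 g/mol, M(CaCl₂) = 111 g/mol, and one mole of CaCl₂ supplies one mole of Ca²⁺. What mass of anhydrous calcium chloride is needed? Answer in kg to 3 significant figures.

105 kg

Volume: 2200 m³ = 2,200,000 L.
Hardness to add: (158 − 115) = 43 mg/L as CaCO₃ × 2,200,000 L = 94,600 g as CaCO₃.
Moles of Ca²⁺ (1 mol Ca²⁺ ≡ 1 mol CaCO₃): 94,600 / 100.1 g/mol = 945.1 mol.
Mass of CaCl₂: 945.1 × 111 = 104,900 g.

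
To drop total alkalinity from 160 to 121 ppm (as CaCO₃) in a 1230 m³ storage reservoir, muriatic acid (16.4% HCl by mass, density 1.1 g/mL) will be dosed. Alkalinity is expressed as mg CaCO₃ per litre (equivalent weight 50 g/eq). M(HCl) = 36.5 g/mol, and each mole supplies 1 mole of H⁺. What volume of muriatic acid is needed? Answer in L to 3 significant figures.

194 L

Volume: 1230 m³ = 1,230,000 L.
Alkalinity to neutralize: (160 − 121) = 39 mg/L as CaCO₃ × 1,230,000 L = 47,970 g as CaCO₃.
Equivalents of H⁺ required: 47,970 ÷ 50 g/eq = 959.4 eq = 959.4 mol HCl.
Mass of HCl: 959.4 × 36.5 = 35,020 g.
Mass of 16.4% solution: 35,020 / 0.164 = 213,500 g.
Volume: 213,500 g ÷ 1.1 g/mL = 194,100 mL.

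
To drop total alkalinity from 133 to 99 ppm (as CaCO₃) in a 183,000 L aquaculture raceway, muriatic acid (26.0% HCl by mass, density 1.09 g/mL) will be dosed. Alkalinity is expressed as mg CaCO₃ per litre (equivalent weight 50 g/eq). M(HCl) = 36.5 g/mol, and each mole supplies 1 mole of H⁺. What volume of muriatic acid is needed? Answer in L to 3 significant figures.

16.0 L

Alkalinity to neutralize: (133 − 99) = 34 mg/L as CaCO₃ × 183,000 L = 6222 g as CaCO₃.
Equivalents of H⁺ required: 6222 ÷ 50 g/eq = 124.4 eq = 124.4 mol HCl.
Mass of HCl: 124.4 × 36.5 = 4542 g.
Mass of 26.0% solution: 4542 / 0.26 = 17,470 g.
Volume: 17,470 g ÷ 1.09 g/mL = 16,030 mL.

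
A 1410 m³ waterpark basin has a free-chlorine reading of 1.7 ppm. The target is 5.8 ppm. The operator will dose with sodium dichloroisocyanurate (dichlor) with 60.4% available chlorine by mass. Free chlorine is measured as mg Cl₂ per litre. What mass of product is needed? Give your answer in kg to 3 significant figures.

Volume: 1410 m³ = 1,410,000 L.
Chlorine deficit: 5.8 − 1.7 = 4.1 ppm = 4.1 mg/L as Cl₂.
Cl₂ equivalent needed: 4.1 mg/L × 1,410,000 L = 5,781,000 mg = 5781 g.
Product at 60.4% available chlorine: 5781 / 0.604 = 9571 g.

9.57 kg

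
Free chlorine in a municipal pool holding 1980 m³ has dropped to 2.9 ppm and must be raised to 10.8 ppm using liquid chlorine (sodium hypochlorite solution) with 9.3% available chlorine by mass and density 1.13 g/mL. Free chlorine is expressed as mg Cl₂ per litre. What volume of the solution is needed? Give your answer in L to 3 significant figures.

Volume: 1980 m³ = 1,980,000 L.
Chlorine deficit: 10.8 − 2.9 = 7.9 ppm = 7.9 mg/L as Cl₂.
Cl₂ equivalent needed: 7.9 mg/L × 1,980,000 L = 15,640,000 mg = 15,640 g.
Product at 9.3% available chlorine: 15,640 / 0.093 = 168,200 g.
Volume at density 1.13 g/mL: 168,200 g ÷ 1.13 g/mL = 148,800 mL.

149 L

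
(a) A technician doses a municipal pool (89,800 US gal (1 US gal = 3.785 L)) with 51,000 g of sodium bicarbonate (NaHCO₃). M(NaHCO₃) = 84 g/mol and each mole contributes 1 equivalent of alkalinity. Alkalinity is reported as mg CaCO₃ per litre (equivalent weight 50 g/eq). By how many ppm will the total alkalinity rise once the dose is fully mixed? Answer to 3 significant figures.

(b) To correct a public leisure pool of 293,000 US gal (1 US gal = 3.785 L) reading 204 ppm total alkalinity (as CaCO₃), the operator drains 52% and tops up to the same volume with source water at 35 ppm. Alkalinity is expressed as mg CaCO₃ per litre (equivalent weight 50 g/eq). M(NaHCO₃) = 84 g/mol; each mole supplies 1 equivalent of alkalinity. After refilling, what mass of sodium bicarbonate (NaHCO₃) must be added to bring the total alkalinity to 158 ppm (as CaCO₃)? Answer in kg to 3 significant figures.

(a) Volume: 89,800 US gal × 3.785 L/gal = 339,893 L.
(a) Moles of NaHCO₃: 51,000 g ÷ 84 g/mol = 607.1 mol → 607.1 eq of alkalinity.
(a) As CaCO₃: 607.1 eq × 50 g/eq = 30,360 g.
(a) Rise: 30,360 g / 339,893 L × 1000 = 89.31 mg/L.

(b) Volume: 293,000 US gal × 3.785 L/gal = 1,109,005 L.
(b) After draining 52% and refilling: 204 × 0.48 + 35 × 0.52 = 116.12 ppm.
(b) Deficit to target: 158 − 116.12 = 41.88 mg/L.
(b) As CaCO₃: 41.88 mg/L × 1,109,005 L = 46,450 g; ÷ 50 g/eq ÷ 1 = 928.9 mol NaHCO₃.
(b) Mass: 928.9 × 84 = 78,030 g.

(a) 89.3 ppm; (b) 78.0 kg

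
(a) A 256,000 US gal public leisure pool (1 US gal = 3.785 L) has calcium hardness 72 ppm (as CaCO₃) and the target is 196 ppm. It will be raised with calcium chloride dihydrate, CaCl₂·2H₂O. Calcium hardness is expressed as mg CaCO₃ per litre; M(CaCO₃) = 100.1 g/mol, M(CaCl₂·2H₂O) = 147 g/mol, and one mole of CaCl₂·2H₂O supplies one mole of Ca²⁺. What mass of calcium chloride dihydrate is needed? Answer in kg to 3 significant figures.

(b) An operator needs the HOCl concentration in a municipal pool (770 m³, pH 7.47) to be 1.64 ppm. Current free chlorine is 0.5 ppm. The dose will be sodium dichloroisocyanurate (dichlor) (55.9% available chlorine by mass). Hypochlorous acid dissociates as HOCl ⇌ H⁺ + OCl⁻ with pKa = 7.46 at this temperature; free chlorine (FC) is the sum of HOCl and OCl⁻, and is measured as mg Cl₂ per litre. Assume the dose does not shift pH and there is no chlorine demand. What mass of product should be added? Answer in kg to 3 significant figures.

(a) Volume: 256,000 US gal × 3.785 L/gal = 968,960 L.
(a) Hardness to add: (196 − 72) = 124 mg/L as CaCO₃ × 968,960 L = 120,200 g as CaCO₃.
(a) Moles of Ca²⁺ (1 mol Ca²⁺ ≡ 1 mol CaCO₃): 120,200 / 100.1 g/mol = 1200 mol.
(a) Mass of CaCl₂·2H₂O: 1200 × 147 = 176,400 g.

(b) Volume: 770 m³ = 770,000 L.
(b) [OCl⁻]/[HOCl] = 10^(pH − pKa) = 10^(7.47 − 7.46) = 1.023; fraction as HOCl = 1/(1 + 1.023) = 0.4942.
(b) Free chlorine required for 1.64 ppm HOCl: 1.64 / 0.4942 = 3.318 ppm.
(b) FC to add: 3.318 − 0.5 = 2.818 mg/L as Cl₂.
(b) Cl₂ equivalent: 2.818 mg/L × 770,000 L = 2170 g.
(b) Product at 55.9% available Cl: 2170 / 0.559 = 3882 g.

(a) 176 kg; (b) 3.88 kg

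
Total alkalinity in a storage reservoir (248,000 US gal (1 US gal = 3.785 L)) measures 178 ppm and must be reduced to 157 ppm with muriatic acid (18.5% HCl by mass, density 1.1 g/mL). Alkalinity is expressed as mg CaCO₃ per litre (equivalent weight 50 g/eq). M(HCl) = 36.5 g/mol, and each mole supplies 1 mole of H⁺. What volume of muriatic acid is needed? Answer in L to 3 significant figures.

Volume: 248,000 US gal × 3.785 L/gal = 938,680 L.
Alkalinity to neutralize: (178 − 157) = 21 mg/L as CaCO₃ × 938,680 L = 19,710 g as CaCO₃.
Equivalents of H⁺ required: 19,710 ÷ 50 g/eq = 394.2 eq = 394.2 mol HCl.
Mass of HCl: 394.2 × 36.5 = 14,390 g.
Mass of 18.5% solution: 14,390 / 0.185 = 77,780 g.
Volume: 77,780 g ÷ 1.1 g/mL = 70,710 mL.

70.7 L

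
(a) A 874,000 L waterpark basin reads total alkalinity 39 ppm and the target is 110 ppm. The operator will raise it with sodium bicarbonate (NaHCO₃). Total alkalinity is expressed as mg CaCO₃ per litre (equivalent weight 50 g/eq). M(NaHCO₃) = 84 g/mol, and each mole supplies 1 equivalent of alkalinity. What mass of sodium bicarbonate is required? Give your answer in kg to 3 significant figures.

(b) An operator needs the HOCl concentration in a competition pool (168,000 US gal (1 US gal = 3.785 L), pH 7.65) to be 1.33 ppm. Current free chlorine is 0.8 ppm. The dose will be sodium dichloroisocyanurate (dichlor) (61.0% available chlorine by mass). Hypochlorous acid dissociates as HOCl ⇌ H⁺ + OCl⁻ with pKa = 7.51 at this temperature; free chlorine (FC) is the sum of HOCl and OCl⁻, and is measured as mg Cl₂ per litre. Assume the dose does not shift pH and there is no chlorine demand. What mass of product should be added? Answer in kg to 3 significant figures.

(a) 104 kg; (b) 2.47 kg

(a) Alkalinity to add: (110 − 39) = 71 mg/L as CaCO₃ × 874,000 L = 62,050 g as CaCO₃.
(a) Equivalents: 62,050 g ÷ 50 g/eq = 1241 eq.
(a) NaHCO₃ supplies 1 eq per mole → 1241 mol.
(a) Mass: 1241 mol × 84 g/mol = 104,300 g.

(b) Volume: 168,000 US gal × 3.785 L/gal = 635,880 L.
(b) [OCl⁻]/[HOCl] = 10^(pH − pKa) = 10^(7.65 − 7.51) = 1.38; fraction as HOCl = 1/(1 + 1.38) = 0.4201.
(b) Free chlorine required for 1.33 ppm HOCl: 1.33 / 0.4201 = 3.166 ppm.
(b) FC to add: 3.166 − 0.8 = 2.366 mg/L as Cl₂.
(b) Cl₂ equivalent: 2.366 mg/L × 635,880 L = 1504 g.
(b) Product at 61.0% available Cl: 1504 / 0.61 = 2466 g.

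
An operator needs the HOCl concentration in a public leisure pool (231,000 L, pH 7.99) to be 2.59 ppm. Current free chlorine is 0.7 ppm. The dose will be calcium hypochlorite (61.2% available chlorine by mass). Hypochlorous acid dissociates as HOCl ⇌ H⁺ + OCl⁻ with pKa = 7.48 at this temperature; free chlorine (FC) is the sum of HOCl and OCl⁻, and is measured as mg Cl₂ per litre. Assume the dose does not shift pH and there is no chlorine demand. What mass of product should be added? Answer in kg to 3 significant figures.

[OCl⁻]/[HOCl] = 10^(pH − pKa) = 10^(7.99 − 7.48) = 3.236; fraction as HOCl = 1/(1 + 3.236) = 0.2361.
Free chlorine required for 2.59 ppm HOCl: 2.59 / 0.2361 = 10.97 ppm.
FC to add: 10.97 − 0.7 = 10.27 mg/L as Cl₂.
Cl₂ equivalent: 10.27 mg/L × 231,000 L = 2373 g.
Product at 61.2% available Cl: 2373 / 0.612 = 3877 g.

3.88 kg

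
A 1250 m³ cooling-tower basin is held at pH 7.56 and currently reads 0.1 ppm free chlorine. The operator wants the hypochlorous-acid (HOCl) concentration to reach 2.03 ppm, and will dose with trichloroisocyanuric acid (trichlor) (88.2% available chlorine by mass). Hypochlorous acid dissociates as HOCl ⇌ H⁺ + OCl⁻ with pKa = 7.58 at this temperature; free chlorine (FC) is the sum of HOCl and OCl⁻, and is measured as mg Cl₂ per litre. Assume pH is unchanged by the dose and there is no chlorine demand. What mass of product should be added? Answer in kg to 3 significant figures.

Volume: 1250 m³ = 1,250,000 L.
[OCl⁻]/[HOCl] = 10^(pH − pKa) = 10^(7.56 − 7.58) = 0.955; fraction as HOCl = 1/(1 + 0.955) = 0.5115.
Free chlorine required for 2.03 ppm HOCl: 2.03 / 0.5115 = 3.969 ppm.
FC to add: 3.969 − 0.1 = 3.869 mg/L as Cl₂.
Cl₂ equivalent: 3.869 mg/L × 1,250,000 L = 4836 g.
Product at 88.2% available Cl: 4836 / 0.882 = 5483 g.

5.48 kg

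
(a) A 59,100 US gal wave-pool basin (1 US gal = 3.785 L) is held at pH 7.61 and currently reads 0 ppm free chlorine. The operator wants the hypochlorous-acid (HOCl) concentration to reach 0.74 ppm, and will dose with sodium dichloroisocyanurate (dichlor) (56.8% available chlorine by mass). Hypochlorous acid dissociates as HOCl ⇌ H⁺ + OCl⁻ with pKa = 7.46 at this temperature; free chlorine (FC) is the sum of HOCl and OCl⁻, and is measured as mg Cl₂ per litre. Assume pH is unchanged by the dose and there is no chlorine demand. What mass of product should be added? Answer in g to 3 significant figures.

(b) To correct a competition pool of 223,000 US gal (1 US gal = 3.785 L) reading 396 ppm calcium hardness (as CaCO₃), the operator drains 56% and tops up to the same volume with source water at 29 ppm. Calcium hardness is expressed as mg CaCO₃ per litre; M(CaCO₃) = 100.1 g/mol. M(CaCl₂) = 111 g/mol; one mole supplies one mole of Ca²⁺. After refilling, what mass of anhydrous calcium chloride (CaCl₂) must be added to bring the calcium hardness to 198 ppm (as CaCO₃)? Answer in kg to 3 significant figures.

(a) 703 g; (b) 7.04 kg

(a) Volume: 59,100 US gal × 3.785 L/gal = 223,694 L.
(a) [OCl⁻]/[HOCl] = 10^(pH − pKa) = 10^(7.61 − 7.46) = 1.413; fraction as HOCl = 1/(1 + 1.413) = 0.4145.
(a) Free chlorine required for 0.74 ppm HOCl: 0.74 / 0.4145 = 1.785 ppm.
(a) FC to add: 1.785 − 0 = 1.785 mg/L as Cl₂.
(a) Cl₂ equivalent: 1.785 mg/L × 223,694 L = 399.4 g.
(a) Product at 56.8% available Cl: 399.4 / 0.568 = 703.1 g.

(b) Volume: 223,000 US gal × 3.785 L/gal = 844,055 L.
(b) After draining 56% and refilling: 396 × 0.44 + 29 × 0.56 = 190.48 ppm.
(b) Deficit to target: 198 − 190.48 = 7.52 mg/L.
(b) As CaCO₃: 7.52 mg/L × 844,055 L = 6347 g; ÷ 100.1 = 63.41 mol Ca²⁺.
(b) Mass: 63.41 × 111 = 7038 g.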